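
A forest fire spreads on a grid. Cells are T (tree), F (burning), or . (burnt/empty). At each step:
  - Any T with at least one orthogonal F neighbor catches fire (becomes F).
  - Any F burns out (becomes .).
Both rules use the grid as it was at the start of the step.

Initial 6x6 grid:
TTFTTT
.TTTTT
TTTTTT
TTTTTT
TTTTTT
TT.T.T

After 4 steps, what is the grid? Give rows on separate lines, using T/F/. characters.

Step 1: 3 trees catch fire, 1 burn out
  TF.FTT
  .TFTTT
  TTTTTT
  TTTTTT
  TTTTTT
  TT.T.T
Step 2: 5 trees catch fire, 3 burn out
  F...FT
  .F.FTT
  TTFTTT
  TTTTTT
  TTTTTT
  TT.T.T
Step 3: 5 trees catch fire, 5 burn out
  .....F
  ....FT
  TF.FTT
  TTFTTT
  TTTTTT
  TT.T.T
Step 4: 6 trees catch fire, 5 burn out
  ......
  .....F
  F...FT
  TF.FTT
  TTFTTT
  TT.T.T

......
.....F
F...FT
TF.FTT
TTFTTT
TT.T.T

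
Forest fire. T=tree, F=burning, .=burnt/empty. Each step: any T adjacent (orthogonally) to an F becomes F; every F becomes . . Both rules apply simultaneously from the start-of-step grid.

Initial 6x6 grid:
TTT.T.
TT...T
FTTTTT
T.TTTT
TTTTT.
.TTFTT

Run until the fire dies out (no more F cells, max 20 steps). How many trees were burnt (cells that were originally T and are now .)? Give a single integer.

Step 1: +6 fires, +2 burnt (F count now 6)
Step 2: +9 fires, +6 burnt (F count now 9)
Step 3: +5 fires, +9 burnt (F count now 5)
Step 4: +3 fires, +5 burnt (F count now 3)
Step 5: +1 fires, +3 burnt (F count now 1)
Step 6: +1 fires, +1 burnt (F count now 1)
Step 7: +0 fires, +1 burnt (F count now 0)
Fire out after step 7
Initially T: 26, now '.': 35
Total burnt (originally-T cells now '.'): 25

Answer: 25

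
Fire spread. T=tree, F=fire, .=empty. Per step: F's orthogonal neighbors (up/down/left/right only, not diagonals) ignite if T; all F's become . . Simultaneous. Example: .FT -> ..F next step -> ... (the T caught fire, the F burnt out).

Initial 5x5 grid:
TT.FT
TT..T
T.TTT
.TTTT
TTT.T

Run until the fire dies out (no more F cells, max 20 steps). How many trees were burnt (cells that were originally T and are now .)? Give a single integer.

Answer: 13

Derivation:
Step 1: +1 fires, +1 burnt (F count now 1)
Step 2: +1 fires, +1 burnt (F count now 1)
Step 3: +1 fires, +1 burnt (F count now 1)
Step 4: +2 fires, +1 burnt (F count now 2)
Step 5: +3 fires, +2 burnt (F count now 3)
Step 6: +1 fires, +3 burnt (F count now 1)
Step 7: +2 fires, +1 burnt (F count now 2)
Step 8: +1 fires, +2 burnt (F count now 1)
Step 9: +1 fires, +1 burnt (F count now 1)
Step 10: +0 fires, +1 burnt (F count now 0)
Fire out after step 10
Initially T: 18, now '.': 20
Total burnt (originally-T cells now '.'): 13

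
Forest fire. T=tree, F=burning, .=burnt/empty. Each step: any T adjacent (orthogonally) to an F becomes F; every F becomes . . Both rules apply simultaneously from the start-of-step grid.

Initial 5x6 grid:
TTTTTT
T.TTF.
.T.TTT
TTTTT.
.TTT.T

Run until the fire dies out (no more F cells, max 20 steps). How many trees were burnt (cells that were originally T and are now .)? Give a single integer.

Answer: 21

Derivation:
Step 1: +3 fires, +1 burnt (F count now 3)
Step 2: +6 fires, +3 burnt (F count now 6)
Step 3: +2 fires, +6 burnt (F count now 2)
Step 4: +3 fires, +2 burnt (F count now 3)
Step 5: +3 fires, +3 burnt (F count now 3)
Step 6: +4 fires, +3 burnt (F count now 4)
Step 7: +0 fires, +4 burnt (F count now 0)
Fire out after step 7
Initially T: 22, now '.': 29
Total burnt (originally-T cells now '.'): 21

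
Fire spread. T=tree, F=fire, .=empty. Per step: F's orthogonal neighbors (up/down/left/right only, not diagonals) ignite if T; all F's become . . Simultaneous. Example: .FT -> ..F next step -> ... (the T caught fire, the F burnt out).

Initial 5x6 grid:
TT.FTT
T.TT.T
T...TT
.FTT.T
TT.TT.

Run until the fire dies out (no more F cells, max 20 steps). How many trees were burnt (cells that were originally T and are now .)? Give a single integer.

Answer: 14

Derivation:
Step 1: +4 fires, +2 burnt (F count now 4)
Step 2: +4 fires, +4 burnt (F count now 4)
Step 3: +2 fires, +4 burnt (F count now 2)
Step 4: +2 fires, +2 burnt (F count now 2)
Step 5: +2 fires, +2 burnt (F count now 2)
Step 6: +0 fires, +2 burnt (F count now 0)
Fire out after step 6
Initially T: 18, now '.': 26
Total burnt (originally-T cells now '.'): 14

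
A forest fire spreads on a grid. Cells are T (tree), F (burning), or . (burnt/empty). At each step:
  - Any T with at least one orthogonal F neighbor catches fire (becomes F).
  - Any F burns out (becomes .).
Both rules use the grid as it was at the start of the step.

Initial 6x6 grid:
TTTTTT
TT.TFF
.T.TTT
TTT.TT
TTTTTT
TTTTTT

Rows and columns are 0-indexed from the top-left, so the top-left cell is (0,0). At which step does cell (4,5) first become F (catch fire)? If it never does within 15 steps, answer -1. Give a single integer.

Step 1: cell (4,5)='T' (+5 fires, +2 burnt)
Step 2: cell (4,5)='T' (+4 fires, +5 burnt)
Step 3: cell (4,5)='F' (+3 fires, +4 burnt)
  -> target ignites at step 3
Step 4: cell (4,5)='.' (+4 fires, +3 burnt)
Step 5: cell (4,5)='.' (+4 fires, +4 burnt)
Step 6: cell (4,5)='.' (+5 fires, +4 burnt)
Step 7: cell (4,5)='.' (+3 fires, +5 burnt)
Step 8: cell (4,5)='.' (+2 fires, +3 burnt)
Step 9: cell (4,5)='.' (+0 fires, +2 burnt)
  fire out at step 9

3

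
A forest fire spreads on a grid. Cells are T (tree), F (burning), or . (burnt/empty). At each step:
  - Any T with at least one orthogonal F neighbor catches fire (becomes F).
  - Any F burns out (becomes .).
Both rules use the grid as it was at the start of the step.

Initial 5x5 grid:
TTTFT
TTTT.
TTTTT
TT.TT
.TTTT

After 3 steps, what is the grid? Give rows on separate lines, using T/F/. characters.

Step 1: 3 trees catch fire, 1 burn out
  TTF.F
  TTTF.
  TTTTT
  TT.TT
  .TTTT
Step 2: 3 trees catch fire, 3 burn out
  TF...
  TTF..
  TTTFT
  TT.TT
  .TTTT
Step 3: 5 trees catch fire, 3 burn out
  F....
  TF...
  TTF.F
  TT.FT
  .TTTT

F....
TF...
TTF.F
TT.FT
.TTTT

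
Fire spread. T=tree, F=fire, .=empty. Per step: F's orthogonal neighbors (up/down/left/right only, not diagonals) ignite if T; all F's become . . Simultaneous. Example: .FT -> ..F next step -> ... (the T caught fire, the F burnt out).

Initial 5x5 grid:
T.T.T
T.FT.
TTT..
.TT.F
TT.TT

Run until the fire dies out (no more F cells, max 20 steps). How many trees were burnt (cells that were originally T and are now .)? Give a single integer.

Step 1: +4 fires, +2 burnt (F count now 4)
Step 2: +3 fires, +4 burnt (F count now 3)
Step 3: +2 fires, +3 burnt (F count now 2)
Step 4: +2 fires, +2 burnt (F count now 2)
Step 5: +2 fires, +2 burnt (F count now 2)
Step 6: +0 fires, +2 burnt (F count now 0)
Fire out after step 6
Initially T: 14, now '.': 24
Total burnt (originally-T cells now '.'): 13

Answer: 13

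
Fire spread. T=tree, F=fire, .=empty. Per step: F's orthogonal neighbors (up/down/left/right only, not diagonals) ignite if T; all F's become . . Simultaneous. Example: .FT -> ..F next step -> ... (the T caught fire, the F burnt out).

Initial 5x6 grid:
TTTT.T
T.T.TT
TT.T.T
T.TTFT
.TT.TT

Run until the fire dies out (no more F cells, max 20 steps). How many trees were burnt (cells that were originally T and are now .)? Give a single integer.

Answer: 12

Derivation:
Step 1: +3 fires, +1 burnt (F count now 3)
Step 2: +4 fires, +3 burnt (F count now 4)
Step 3: +2 fires, +4 burnt (F count now 2)
Step 4: +3 fires, +2 burnt (F count now 3)
Step 5: +0 fires, +3 burnt (F count now 0)
Fire out after step 5
Initially T: 21, now '.': 21
Total burnt (originally-T cells now '.'): 12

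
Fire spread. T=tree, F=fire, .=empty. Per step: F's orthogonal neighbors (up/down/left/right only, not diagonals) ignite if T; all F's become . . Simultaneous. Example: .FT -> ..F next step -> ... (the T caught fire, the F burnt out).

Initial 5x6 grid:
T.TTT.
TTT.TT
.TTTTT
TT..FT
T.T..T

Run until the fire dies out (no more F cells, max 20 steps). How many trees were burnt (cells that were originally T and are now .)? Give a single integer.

Answer: 19

Derivation:
Step 1: +2 fires, +1 burnt (F count now 2)
Step 2: +4 fires, +2 burnt (F count now 4)
Step 3: +3 fires, +4 burnt (F count now 3)
Step 4: +3 fires, +3 burnt (F count now 3)
Step 5: +3 fires, +3 burnt (F count now 3)
Step 6: +2 fires, +3 burnt (F count now 2)
Step 7: +2 fires, +2 burnt (F count now 2)
Step 8: +0 fires, +2 burnt (F count now 0)
Fire out after step 8
Initially T: 20, now '.': 29
Total burnt (originally-T cells now '.'): 19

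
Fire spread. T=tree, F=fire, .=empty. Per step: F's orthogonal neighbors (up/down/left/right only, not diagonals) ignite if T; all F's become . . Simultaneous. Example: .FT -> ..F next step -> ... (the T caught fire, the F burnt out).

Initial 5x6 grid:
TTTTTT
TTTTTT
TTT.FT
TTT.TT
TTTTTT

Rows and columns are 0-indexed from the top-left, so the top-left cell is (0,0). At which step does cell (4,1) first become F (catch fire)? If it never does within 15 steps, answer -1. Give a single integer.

Step 1: cell (4,1)='T' (+3 fires, +1 burnt)
Step 2: cell (4,1)='T' (+5 fires, +3 burnt)
Step 3: cell (4,1)='T' (+5 fires, +5 burnt)
Step 4: cell (4,1)='T' (+4 fires, +5 burnt)
Step 5: cell (4,1)='F' (+5 fires, +4 burnt)
  -> target ignites at step 5
Step 6: cell (4,1)='.' (+4 fires, +5 burnt)
Step 7: cell (4,1)='.' (+1 fires, +4 burnt)
Step 8: cell (4,1)='.' (+0 fires, +1 burnt)
  fire out at step 8

5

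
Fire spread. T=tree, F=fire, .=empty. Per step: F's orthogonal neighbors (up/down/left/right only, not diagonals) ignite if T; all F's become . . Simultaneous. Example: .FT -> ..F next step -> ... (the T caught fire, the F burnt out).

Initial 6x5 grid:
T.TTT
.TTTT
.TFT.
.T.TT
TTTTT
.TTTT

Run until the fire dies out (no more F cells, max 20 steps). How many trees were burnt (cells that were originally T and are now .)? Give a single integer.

Answer: 21

Derivation:
Step 1: +3 fires, +1 burnt (F count now 3)
Step 2: +5 fires, +3 burnt (F count now 5)
Step 3: +5 fires, +5 burnt (F count now 5)
Step 4: +6 fires, +5 burnt (F count now 6)
Step 5: +2 fires, +6 burnt (F count now 2)
Step 6: +0 fires, +2 burnt (F count now 0)
Fire out after step 6
Initially T: 22, now '.': 29
Total burnt (originally-T cells now '.'): 21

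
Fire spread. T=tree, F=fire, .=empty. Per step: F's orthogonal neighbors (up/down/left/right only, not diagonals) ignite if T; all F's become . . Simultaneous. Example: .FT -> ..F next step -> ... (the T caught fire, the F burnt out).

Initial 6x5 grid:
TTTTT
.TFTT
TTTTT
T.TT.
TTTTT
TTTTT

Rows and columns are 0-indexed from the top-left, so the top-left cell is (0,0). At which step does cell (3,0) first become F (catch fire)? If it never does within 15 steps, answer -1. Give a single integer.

Step 1: cell (3,0)='T' (+4 fires, +1 burnt)
Step 2: cell (3,0)='T' (+6 fires, +4 burnt)
Step 3: cell (3,0)='T' (+6 fires, +6 burnt)
Step 4: cell (3,0)='F' (+4 fires, +6 burnt)
  -> target ignites at step 4
Step 5: cell (3,0)='.' (+4 fires, +4 burnt)
Step 6: cell (3,0)='.' (+2 fires, +4 burnt)
Step 7: cell (3,0)='.' (+0 fires, +2 burnt)
  fire out at step 7

4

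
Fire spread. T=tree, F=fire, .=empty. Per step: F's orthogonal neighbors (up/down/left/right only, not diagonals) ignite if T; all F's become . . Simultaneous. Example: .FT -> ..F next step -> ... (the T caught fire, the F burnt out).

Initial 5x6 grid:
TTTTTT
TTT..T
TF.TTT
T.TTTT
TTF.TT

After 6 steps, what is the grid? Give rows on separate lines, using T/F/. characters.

Step 1: 4 trees catch fire, 2 burn out
  TTTTTT
  TFT..T
  F..TTT
  T.FTTT
  TF..TT
Step 2: 6 trees catch fire, 4 burn out
  TFTTTT
  F.F..T
  ...TTT
  F..FTT
  F...TT
Step 3: 4 trees catch fire, 6 burn out
  F.FTTT
  .....T
  ...FTT
  ....FT
  ....TT
Step 4: 4 trees catch fire, 4 burn out
  ...FTT
  .....T
  ....FT
  .....F
  ....FT
Step 5: 3 trees catch fire, 4 burn out
  ....FT
  .....T
  .....F
  ......
  .....F
Step 6: 2 trees catch fire, 3 burn out
  .....F
  .....F
  ......
  ......
  ......

.....F
.....F
......
......
......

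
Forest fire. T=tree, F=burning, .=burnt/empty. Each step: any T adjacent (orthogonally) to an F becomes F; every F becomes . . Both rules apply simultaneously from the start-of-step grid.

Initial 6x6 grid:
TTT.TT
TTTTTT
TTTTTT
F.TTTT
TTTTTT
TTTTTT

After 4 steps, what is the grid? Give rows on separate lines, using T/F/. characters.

Step 1: 2 trees catch fire, 1 burn out
  TTT.TT
  TTTTTT
  FTTTTT
  ..TTTT
  FTTTTT
  TTTTTT
Step 2: 4 trees catch fire, 2 burn out
  TTT.TT
  FTTTTT
  .FTTTT
  ..TTTT
  .FTTTT
  FTTTTT
Step 3: 5 trees catch fire, 4 burn out
  FTT.TT
  .FTTTT
  ..FTTT
  ..TTTT
  ..FTTT
  .FTTTT
Step 4: 6 trees catch fire, 5 burn out
  .FT.TT
  ..FTTT
  ...FTT
  ..FTTT
  ...FTT
  ..FTTT

.FT.TT
..FTTT
...FTT
..FTTT
...FTT
..FTTT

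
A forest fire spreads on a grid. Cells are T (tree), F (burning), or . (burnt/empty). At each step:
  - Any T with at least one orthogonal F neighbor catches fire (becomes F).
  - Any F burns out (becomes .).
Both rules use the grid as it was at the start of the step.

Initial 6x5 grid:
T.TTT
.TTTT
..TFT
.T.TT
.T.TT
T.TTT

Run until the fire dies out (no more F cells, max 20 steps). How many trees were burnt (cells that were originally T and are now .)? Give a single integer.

Answer: 16

Derivation:
Step 1: +4 fires, +1 burnt (F count now 4)
Step 2: +5 fires, +4 burnt (F count now 5)
Step 3: +5 fires, +5 burnt (F count now 5)
Step 4: +2 fires, +5 burnt (F count now 2)
Step 5: +0 fires, +2 burnt (F count now 0)
Fire out after step 5
Initially T: 20, now '.': 26
Total burnt (originally-T cells now '.'): 16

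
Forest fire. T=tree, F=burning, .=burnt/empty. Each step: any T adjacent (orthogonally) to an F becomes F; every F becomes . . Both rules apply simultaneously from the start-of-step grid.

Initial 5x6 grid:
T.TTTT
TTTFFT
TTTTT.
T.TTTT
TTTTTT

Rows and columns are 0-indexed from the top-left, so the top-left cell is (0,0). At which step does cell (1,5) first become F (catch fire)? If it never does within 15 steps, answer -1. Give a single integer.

Step 1: cell (1,5)='F' (+6 fires, +2 burnt)
  -> target ignites at step 1
Step 2: cell (1,5)='.' (+6 fires, +6 burnt)
Step 3: cell (1,5)='.' (+6 fires, +6 burnt)
Step 4: cell (1,5)='.' (+4 fires, +6 burnt)
Step 5: cell (1,5)='.' (+2 fires, +4 burnt)
Step 6: cell (1,5)='.' (+1 fires, +2 burnt)
Step 7: cell (1,5)='.' (+0 fires, +1 burnt)
  fire out at step 7

1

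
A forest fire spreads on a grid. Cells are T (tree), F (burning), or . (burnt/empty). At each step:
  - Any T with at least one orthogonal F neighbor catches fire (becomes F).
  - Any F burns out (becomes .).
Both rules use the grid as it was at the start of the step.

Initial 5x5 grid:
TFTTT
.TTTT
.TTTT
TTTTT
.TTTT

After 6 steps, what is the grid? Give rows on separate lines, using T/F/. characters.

Step 1: 3 trees catch fire, 1 burn out
  F.FTT
  .FTTT
  .TTTT
  TTTTT
  .TTTT
Step 2: 3 trees catch fire, 3 burn out
  ...FT
  ..FTT
  .FTTT
  TTTTT
  .TTTT
Step 3: 4 trees catch fire, 3 burn out
  ....F
  ...FT
  ..FTT
  TFTTT
  .TTTT
Step 4: 5 trees catch fire, 4 burn out
  .....
  ....F
  ...FT
  F.FTT
  .FTTT
Step 5: 3 trees catch fire, 5 burn out
  .....
  .....
  ....F
  ...FT
  ..FTT
Step 6: 2 trees catch fire, 3 burn out
  .....
  .....
  .....
  ....F
  ...FT

.....
.....
.....
....F
...FT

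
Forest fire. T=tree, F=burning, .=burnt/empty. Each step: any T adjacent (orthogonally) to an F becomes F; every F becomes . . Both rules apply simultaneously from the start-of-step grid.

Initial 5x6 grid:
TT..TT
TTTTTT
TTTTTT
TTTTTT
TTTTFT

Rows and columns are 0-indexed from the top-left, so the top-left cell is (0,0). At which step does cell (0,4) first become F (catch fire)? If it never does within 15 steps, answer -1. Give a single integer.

Step 1: cell (0,4)='T' (+3 fires, +1 burnt)
Step 2: cell (0,4)='T' (+4 fires, +3 burnt)
Step 3: cell (0,4)='T' (+5 fires, +4 burnt)
Step 4: cell (0,4)='F' (+6 fires, +5 burnt)
  -> target ignites at step 4
Step 5: cell (0,4)='.' (+4 fires, +6 burnt)
Step 6: cell (0,4)='.' (+2 fires, +4 burnt)
Step 7: cell (0,4)='.' (+2 fires, +2 burnt)
Step 8: cell (0,4)='.' (+1 fires, +2 burnt)
Step 9: cell (0,4)='.' (+0 fires, +1 burnt)
  fire out at step 9

4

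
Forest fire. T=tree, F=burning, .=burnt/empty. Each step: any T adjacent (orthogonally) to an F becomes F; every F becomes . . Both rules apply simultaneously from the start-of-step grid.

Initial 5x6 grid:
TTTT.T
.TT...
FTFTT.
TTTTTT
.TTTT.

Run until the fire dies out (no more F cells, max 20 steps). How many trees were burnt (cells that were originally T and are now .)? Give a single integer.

Answer: 19

Derivation:
Step 1: +5 fires, +2 burnt (F count now 5)
Step 2: +6 fires, +5 burnt (F count now 6)
Step 3: +5 fires, +6 burnt (F count now 5)
Step 4: +3 fires, +5 burnt (F count now 3)
Step 5: +0 fires, +3 burnt (F count now 0)
Fire out after step 5
Initially T: 20, now '.': 29
Total burnt (originally-T cells now '.'): 19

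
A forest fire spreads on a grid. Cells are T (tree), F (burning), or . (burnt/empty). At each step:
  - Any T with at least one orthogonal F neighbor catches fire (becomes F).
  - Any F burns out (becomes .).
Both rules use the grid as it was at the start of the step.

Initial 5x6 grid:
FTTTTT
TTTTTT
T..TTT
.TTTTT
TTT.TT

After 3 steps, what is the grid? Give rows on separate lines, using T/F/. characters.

Step 1: 2 trees catch fire, 1 burn out
  .FTTTT
  FTTTTT
  T..TTT
  .TTTTT
  TTT.TT
Step 2: 3 trees catch fire, 2 burn out
  ..FTTT
  .FTTTT
  F..TTT
  .TTTTT
  TTT.TT
Step 3: 2 trees catch fire, 3 burn out
  ...FTT
  ..FTTT
  ...TTT
  .TTTTT
  TTT.TT

...FTT
..FTTT
...TTT
.TTTTT
TTT.TT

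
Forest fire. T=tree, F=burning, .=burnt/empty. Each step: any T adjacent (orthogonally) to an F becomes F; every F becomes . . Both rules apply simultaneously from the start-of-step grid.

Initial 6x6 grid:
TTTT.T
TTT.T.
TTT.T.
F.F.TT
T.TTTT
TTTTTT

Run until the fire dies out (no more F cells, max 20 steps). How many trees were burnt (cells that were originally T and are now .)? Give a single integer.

Step 1: +4 fires, +2 burnt (F count now 4)
Step 2: +6 fires, +4 burnt (F count now 6)
Step 3: +6 fires, +6 burnt (F count now 6)
Step 4: +5 fires, +6 burnt (F count now 5)
Step 5: +3 fires, +5 burnt (F count now 3)
Step 6: +1 fires, +3 burnt (F count now 1)
Step 7: +0 fires, +1 burnt (F count now 0)
Fire out after step 7
Initially T: 26, now '.': 35
Total burnt (originally-T cells now '.'): 25

Answer: 25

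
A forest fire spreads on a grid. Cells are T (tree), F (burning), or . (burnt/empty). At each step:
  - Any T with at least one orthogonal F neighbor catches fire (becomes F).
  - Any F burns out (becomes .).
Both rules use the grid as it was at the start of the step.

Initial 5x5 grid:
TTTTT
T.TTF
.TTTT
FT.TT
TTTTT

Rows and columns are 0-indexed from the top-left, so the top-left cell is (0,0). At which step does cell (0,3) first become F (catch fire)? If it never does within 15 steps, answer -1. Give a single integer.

Step 1: cell (0,3)='T' (+5 fires, +2 burnt)
Step 2: cell (0,3)='F' (+6 fires, +5 burnt)
  -> target ignites at step 2
Step 3: cell (0,3)='.' (+5 fires, +6 burnt)
Step 4: cell (0,3)='.' (+2 fires, +5 burnt)
Step 5: cell (0,3)='.' (+1 fires, +2 burnt)
Step 6: cell (0,3)='.' (+1 fires, +1 burnt)
Step 7: cell (0,3)='.' (+0 fires, +1 burnt)
  fire out at step 7

2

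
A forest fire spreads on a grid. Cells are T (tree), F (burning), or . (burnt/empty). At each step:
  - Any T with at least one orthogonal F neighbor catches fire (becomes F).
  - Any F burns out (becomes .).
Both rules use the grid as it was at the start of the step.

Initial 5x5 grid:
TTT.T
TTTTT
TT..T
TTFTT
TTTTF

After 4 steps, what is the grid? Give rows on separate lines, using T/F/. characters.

Step 1: 5 trees catch fire, 2 burn out
  TTT.T
  TTTTT
  TT..T
  TF.FF
  TTFF.
Step 2: 4 trees catch fire, 5 burn out
  TTT.T
  TTTTT
  TF..F
  F....
  TF...
Step 3: 4 trees catch fire, 4 burn out
  TTT.T
  TFTTF
  F....
  .....
  F....
Step 4: 5 trees catch fire, 4 burn out
  TFT.F
  F.FF.
  .....
  .....
  .....

TFT.F
F.FF.
.....
.....
.....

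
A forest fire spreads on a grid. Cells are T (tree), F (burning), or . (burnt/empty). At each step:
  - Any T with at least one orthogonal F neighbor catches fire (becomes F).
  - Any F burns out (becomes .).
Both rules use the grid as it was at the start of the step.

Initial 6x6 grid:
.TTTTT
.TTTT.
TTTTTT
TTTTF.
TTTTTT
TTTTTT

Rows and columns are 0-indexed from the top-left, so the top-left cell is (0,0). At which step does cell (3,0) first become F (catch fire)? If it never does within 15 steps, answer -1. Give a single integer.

Step 1: cell (3,0)='T' (+3 fires, +1 burnt)
Step 2: cell (3,0)='T' (+7 fires, +3 burnt)
Step 3: cell (3,0)='T' (+7 fires, +7 burnt)
Step 4: cell (3,0)='F' (+7 fires, +7 burnt)
  -> target ignites at step 4
Step 5: cell (3,0)='.' (+5 fires, +7 burnt)
Step 6: cell (3,0)='.' (+2 fires, +5 burnt)
Step 7: cell (3,0)='.' (+0 fires, +2 burnt)
  fire out at step 7

4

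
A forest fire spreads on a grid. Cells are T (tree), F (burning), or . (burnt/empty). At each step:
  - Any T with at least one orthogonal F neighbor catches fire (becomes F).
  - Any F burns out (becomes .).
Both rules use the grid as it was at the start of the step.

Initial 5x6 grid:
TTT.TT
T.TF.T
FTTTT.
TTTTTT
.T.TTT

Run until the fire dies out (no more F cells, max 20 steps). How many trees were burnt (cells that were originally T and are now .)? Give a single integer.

Step 1: +5 fires, +2 burnt (F count now 5)
Step 2: +6 fires, +5 burnt (F count now 6)
Step 3: +5 fires, +6 burnt (F count now 5)
Step 4: +2 fires, +5 burnt (F count now 2)
Step 5: +1 fires, +2 burnt (F count now 1)
Step 6: +0 fires, +1 burnt (F count now 0)
Fire out after step 6
Initially T: 22, now '.': 27
Total burnt (originally-T cells now '.'): 19

Answer: 19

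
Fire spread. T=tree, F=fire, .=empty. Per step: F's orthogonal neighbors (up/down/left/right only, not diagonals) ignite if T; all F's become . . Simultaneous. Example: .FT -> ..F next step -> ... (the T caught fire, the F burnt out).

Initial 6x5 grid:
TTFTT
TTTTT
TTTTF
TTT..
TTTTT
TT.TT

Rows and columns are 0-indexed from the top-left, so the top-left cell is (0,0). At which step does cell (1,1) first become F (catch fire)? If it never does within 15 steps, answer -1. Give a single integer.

Step 1: cell (1,1)='T' (+5 fires, +2 burnt)
Step 2: cell (1,1)='F' (+5 fires, +5 burnt)
  -> target ignites at step 2
Step 3: cell (1,1)='.' (+3 fires, +5 burnt)
Step 4: cell (1,1)='.' (+3 fires, +3 burnt)
Step 5: cell (1,1)='.' (+3 fires, +3 burnt)
Step 6: cell (1,1)='.' (+4 fires, +3 burnt)
Step 7: cell (1,1)='.' (+2 fires, +4 burnt)
Step 8: cell (1,1)='.' (+0 fires, +2 burnt)
  fire out at step 8

2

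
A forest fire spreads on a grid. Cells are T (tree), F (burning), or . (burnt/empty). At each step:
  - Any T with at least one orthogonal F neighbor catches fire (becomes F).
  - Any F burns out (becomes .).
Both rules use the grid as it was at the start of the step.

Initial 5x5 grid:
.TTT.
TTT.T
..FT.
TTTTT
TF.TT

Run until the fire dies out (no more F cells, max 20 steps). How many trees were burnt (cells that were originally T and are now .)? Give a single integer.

Answer: 15

Derivation:
Step 1: +5 fires, +2 burnt (F count now 5)
Step 2: +4 fires, +5 burnt (F count now 4)
Step 3: +5 fires, +4 burnt (F count now 5)
Step 4: +1 fires, +5 burnt (F count now 1)
Step 5: +0 fires, +1 burnt (F count now 0)
Fire out after step 5
Initially T: 16, now '.': 24
Total burnt (originally-T cells now '.'): 15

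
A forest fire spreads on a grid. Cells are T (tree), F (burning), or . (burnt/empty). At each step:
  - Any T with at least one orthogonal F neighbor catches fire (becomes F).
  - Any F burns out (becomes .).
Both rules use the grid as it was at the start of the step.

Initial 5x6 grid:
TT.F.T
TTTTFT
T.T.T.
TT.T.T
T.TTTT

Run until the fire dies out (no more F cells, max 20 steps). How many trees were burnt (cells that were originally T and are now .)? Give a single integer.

Step 1: +3 fires, +2 burnt (F count now 3)
Step 2: +2 fires, +3 burnt (F count now 2)
Step 3: +2 fires, +2 burnt (F count now 2)
Step 4: +2 fires, +2 burnt (F count now 2)
Step 5: +2 fires, +2 burnt (F count now 2)
Step 6: +1 fires, +2 burnt (F count now 1)
Step 7: +2 fires, +1 burnt (F count now 2)
Step 8: +0 fires, +2 burnt (F count now 0)
Fire out after step 8
Initially T: 20, now '.': 24
Total burnt (originally-T cells now '.'): 14

Answer: 14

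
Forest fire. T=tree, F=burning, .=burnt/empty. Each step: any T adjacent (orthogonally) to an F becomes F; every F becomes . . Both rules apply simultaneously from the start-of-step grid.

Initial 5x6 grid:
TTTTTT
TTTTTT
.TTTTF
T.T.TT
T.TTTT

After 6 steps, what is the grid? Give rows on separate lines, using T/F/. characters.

Step 1: 3 trees catch fire, 1 burn out
  TTTTTT
  TTTTTF
  .TTTF.
  T.T.TF
  T.TTTT
Step 2: 5 trees catch fire, 3 burn out
  TTTTTF
  TTTTF.
  .TTF..
  T.T.F.
  T.TTTF
Step 3: 4 trees catch fire, 5 burn out
  TTTTF.
  TTTF..
  .TF...
  T.T...
  T.TTF.
Step 4: 5 trees catch fire, 4 burn out
  TTTF..
  TTF...
  .F....
  T.F...
  T.TF..
Step 5: 3 trees catch fire, 5 burn out
  TTF...
  TF....
  ......
  T.....
  T.F...
Step 6: 2 trees catch fire, 3 burn out
  TF....
  F.....
  ......
  T.....
  T.....

TF....
F.....
......
T.....
T.....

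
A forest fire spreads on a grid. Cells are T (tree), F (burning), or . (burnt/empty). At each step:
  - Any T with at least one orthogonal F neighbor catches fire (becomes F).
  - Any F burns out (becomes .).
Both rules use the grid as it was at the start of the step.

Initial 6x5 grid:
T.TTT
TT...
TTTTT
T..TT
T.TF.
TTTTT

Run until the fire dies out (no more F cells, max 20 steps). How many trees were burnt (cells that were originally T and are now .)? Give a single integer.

Step 1: +3 fires, +1 burnt (F count now 3)
Step 2: +4 fires, +3 burnt (F count now 4)
Step 3: +3 fires, +4 burnt (F count now 3)
Step 4: +2 fires, +3 burnt (F count now 2)
Step 5: +3 fires, +2 burnt (F count now 3)
Step 6: +2 fires, +3 burnt (F count now 2)
Step 7: +1 fires, +2 burnt (F count now 1)
Step 8: +0 fires, +1 burnt (F count now 0)
Fire out after step 8
Initially T: 21, now '.': 27
Total burnt (originally-T cells now '.'): 18

Answer: 18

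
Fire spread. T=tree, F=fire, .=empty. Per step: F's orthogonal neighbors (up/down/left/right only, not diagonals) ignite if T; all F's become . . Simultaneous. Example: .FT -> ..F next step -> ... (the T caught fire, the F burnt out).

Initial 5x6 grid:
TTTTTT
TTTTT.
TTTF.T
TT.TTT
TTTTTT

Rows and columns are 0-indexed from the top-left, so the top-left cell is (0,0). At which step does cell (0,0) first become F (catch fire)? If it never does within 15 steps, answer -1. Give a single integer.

Step 1: cell (0,0)='T' (+3 fires, +1 burnt)
Step 2: cell (0,0)='T' (+6 fires, +3 burnt)
Step 3: cell (0,0)='T' (+8 fires, +6 burnt)
Step 4: cell (0,0)='T' (+7 fires, +8 burnt)
Step 5: cell (0,0)='F' (+2 fires, +7 burnt)
  -> target ignites at step 5
Step 6: cell (0,0)='.' (+0 fires, +2 burnt)
  fire out at step 6

5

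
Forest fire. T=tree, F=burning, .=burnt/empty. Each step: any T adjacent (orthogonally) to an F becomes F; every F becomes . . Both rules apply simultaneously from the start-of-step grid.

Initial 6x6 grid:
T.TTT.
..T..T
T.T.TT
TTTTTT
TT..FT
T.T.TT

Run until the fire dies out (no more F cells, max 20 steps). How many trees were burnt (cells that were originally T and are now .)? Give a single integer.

Answer: 21

Derivation:
Step 1: +3 fires, +1 burnt (F count now 3)
Step 2: +4 fires, +3 burnt (F count now 4)
Step 3: +2 fires, +4 burnt (F count now 2)
Step 4: +3 fires, +2 burnt (F count now 3)
Step 5: +3 fires, +3 burnt (F count now 3)
Step 6: +3 fires, +3 burnt (F count now 3)
Step 7: +2 fires, +3 burnt (F count now 2)
Step 8: +1 fires, +2 burnt (F count now 1)
Step 9: +0 fires, +1 burnt (F count now 0)
Fire out after step 9
Initially T: 23, now '.': 34
Total burnt (originally-T cells now '.'): 21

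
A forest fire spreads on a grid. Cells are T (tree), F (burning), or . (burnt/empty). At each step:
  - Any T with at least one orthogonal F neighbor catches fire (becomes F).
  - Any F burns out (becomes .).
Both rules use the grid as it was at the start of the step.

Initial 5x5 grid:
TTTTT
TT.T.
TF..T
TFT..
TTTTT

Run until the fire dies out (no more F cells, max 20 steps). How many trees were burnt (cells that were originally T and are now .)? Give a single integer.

Answer: 16

Derivation:
Step 1: +5 fires, +2 burnt (F count now 5)
Step 2: +4 fires, +5 burnt (F count now 4)
Step 3: +3 fires, +4 burnt (F count now 3)
Step 4: +2 fires, +3 burnt (F count now 2)
Step 5: +2 fires, +2 burnt (F count now 2)
Step 6: +0 fires, +2 burnt (F count now 0)
Fire out after step 6
Initially T: 17, now '.': 24
Total burnt (originally-T cells now '.'): 16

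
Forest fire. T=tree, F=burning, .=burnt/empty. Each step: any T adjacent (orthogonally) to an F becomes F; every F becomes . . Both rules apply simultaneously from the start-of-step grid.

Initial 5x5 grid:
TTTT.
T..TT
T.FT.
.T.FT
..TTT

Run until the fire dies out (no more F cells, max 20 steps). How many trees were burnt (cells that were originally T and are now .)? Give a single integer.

Answer: 13

Derivation:
Step 1: +3 fires, +2 burnt (F count now 3)
Step 2: +3 fires, +3 burnt (F count now 3)
Step 3: +2 fires, +3 burnt (F count now 2)
Step 4: +1 fires, +2 burnt (F count now 1)
Step 5: +1 fires, +1 burnt (F count now 1)
Step 6: +1 fires, +1 burnt (F count now 1)
Step 7: +1 fires, +1 burnt (F count now 1)
Step 8: +1 fires, +1 burnt (F count now 1)
Step 9: +0 fires, +1 burnt (F count now 0)
Fire out after step 9
Initially T: 14, now '.': 24
Total burnt (originally-T cells now '.'): 13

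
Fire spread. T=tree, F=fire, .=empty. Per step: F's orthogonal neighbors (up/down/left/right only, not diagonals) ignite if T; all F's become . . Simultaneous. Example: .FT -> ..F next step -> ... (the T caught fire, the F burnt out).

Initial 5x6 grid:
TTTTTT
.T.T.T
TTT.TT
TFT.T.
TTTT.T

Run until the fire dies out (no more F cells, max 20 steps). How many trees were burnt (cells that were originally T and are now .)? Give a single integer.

Step 1: +4 fires, +1 burnt (F count now 4)
Step 2: +5 fires, +4 burnt (F count now 5)
Step 3: +2 fires, +5 burnt (F count now 2)
Step 4: +2 fires, +2 burnt (F count now 2)
Step 5: +1 fires, +2 burnt (F count now 1)
Step 6: +2 fires, +1 burnt (F count now 2)
Step 7: +1 fires, +2 burnt (F count now 1)
Step 8: +1 fires, +1 burnt (F count now 1)
Step 9: +1 fires, +1 burnt (F count now 1)
Step 10: +1 fires, +1 burnt (F count now 1)
Step 11: +1 fires, +1 burnt (F count now 1)
Step 12: +0 fires, +1 burnt (F count now 0)
Fire out after step 12
Initially T: 22, now '.': 29
Total burnt (originally-T cells now '.'): 21

Answer: 21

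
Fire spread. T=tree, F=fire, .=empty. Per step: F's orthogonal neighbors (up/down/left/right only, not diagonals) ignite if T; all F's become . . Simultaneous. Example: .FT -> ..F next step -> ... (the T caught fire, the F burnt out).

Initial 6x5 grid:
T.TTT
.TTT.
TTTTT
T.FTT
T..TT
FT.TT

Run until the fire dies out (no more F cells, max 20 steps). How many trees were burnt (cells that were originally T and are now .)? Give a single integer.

Answer: 20

Derivation:
Step 1: +4 fires, +2 burnt (F count now 4)
Step 2: +6 fires, +4 burnt (F count now 6)
Step 3: +7 fires, +6 burnt (F count now 7)
Step 4: +2 fires, +7 burnt (F count now 2)
Step 5: +1 fires, +2 burnt (F count now 1)
Step 6: +0 fires, +1 burnt (F count now 0)
Fire out after step 6
Initially T: 21, now '.': 29
Total burnt (originally-T cells now '.'): 20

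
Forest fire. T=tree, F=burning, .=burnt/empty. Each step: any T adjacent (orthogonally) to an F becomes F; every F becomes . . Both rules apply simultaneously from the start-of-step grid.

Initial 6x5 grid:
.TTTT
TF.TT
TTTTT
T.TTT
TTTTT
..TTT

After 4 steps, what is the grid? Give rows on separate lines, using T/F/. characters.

Step 1: 3 trees catch fire, 1 burn out
  .FTTT
  F..TT
  TFTTT
  T.TTT
  TTTTT
  ..TTT
Step 2: 3 trees catch fire, 3 burn out
  ..FTT
  ...TT
  F.FTT
  T.TTT
  TTTTT
  ..TTT
Step 3: 4 trees catch fire, 3 burn out
  ...FT
  ...TT
  ...FT
  F.FTT
  TTTTT
  ..TTT
Step 4: 6 trees catch fire, 4 burn out
  ....F
  ...FT
  ....F
  ...FT
  FTFTT
  ..TTT

....F
...FT
....F
...FT
FTFTT
..TTT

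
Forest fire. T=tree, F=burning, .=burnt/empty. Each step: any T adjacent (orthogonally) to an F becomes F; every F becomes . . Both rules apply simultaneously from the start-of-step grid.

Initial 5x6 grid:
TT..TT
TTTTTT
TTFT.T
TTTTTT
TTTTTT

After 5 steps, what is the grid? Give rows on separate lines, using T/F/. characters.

Step 1: 4 trees catch fire, 1 burn out
  TT..TT
  TTFTTT
  TF.F.T
  TTFTTT
  TTTTTT
Step 2: 6 trees catch fire, 4 burn out
  TT..TT
  TF.FTT
  F....T
  TF.FTT
  TTFTTT
Step 3: 7 trees catch fire, 6 burn out
  TF..TT
  F...FT
  .....T
  F...FT
  TF.FTT
Step 4: 6 trees catch fire, 7 burn out
  F...FT
  .....F
  .....T
  .....F
  F...FT
Step 5: 3 trees catch fire, 6 burn out
  .....F
  ......
  .....F
  ......
  .....F

.....F
......
.....F
......
.....F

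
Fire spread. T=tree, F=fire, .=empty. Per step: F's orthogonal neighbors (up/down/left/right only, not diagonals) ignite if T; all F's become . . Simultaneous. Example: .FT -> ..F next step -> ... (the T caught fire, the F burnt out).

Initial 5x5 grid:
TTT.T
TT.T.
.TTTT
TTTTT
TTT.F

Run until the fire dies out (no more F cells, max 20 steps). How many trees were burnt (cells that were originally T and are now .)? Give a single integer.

Step 1: +1 fires, +1 burnt (F count now 1)
Step 2: +2 fires, +1 burnt (F count now 2)
Step 3: +2 fires, +2 burnt (F count now 2)
Step 4: +4 fires, +2 burnt (F count now 4)
Step 5: +3 fires, +4 burnt (F count now 3)
Step 6: +2 fires, +3 burnt (F count now 2)
Step 7: +2 fires, +2 burnt (F count now 2)
Step 8: +2 fires, +2 burnt (F count now 2)
Step 9: +0 fires, +2 burnt (F count now 0)
Fire out after step 9
Initially T: 19, now '.': 24
Total burnt (originally-T cells now '.'): 18

Answer: 18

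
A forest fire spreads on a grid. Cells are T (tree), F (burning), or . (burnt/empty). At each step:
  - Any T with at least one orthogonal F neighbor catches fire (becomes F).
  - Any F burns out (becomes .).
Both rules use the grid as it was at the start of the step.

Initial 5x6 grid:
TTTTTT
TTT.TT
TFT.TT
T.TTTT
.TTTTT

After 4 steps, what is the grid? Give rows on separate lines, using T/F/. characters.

Step 1: 3 trees catch fire, 1 burn out
  TTTTTT
  TFT.TT
  F.F.TT
  T.TTTT
  .TTTTT
Step 2: 5 trees catch fire, 3 burn out
  TFTTTT
  F.F.TT
  ....TT
  F.FTTT
  .TTTTT
Step 3: 4 trees catch fire, 5 burn out
  F.FTTT
  ....TT
  ....TT
  ...FTT
  .TFTTT
Step 4: 4 trees catch fire, 4 burn out
  ...FTT
  ....TT
  ....TT
  ....FT
  .F.FTT

...FTT
....TT
....TT
....FT
.F.FTT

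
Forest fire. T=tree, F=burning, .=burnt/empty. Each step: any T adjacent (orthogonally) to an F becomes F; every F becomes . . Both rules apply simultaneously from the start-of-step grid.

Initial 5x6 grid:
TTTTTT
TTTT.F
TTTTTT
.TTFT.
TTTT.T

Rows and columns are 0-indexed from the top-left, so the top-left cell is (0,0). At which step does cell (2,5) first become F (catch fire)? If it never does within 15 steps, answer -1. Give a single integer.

Step 1: cell (2,5)='F' (+6 fires, +2 burnt)
  -> target ignites at step 1
Step 2: cell (2,5)='.' (+6 fires, +6 burnt)
Step 3: cell (2,5)='.' (+4 fires, +6 burnt)
Step 4: cell (2,5)='.' (+4 fires, +4 burnt)
Step 5: cell (2,5)='.' (+2 fires, +4 burnt)
Step 6: cell (2,5)='.' (+1 fires, +2 burnt)
Step 7: cell (2,5)='.' (+0 fires, +1 burnt)
  fire out at step 7

1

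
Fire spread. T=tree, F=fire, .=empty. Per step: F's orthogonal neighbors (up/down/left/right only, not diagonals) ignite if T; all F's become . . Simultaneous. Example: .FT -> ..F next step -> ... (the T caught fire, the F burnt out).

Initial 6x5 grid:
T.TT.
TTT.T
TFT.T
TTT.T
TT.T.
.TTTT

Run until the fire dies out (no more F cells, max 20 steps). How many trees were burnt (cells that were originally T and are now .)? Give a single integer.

Step 1: +4 fires, +1 burnt (F count now 4)
Step 2: +5 fires, +4 burnt (F count now 5)
Step 3: +4 fires, +5 burnt (F count now 4)
Step 4: +2 fires, +4 burnt (F count now 2)
Step 5: +1 fires, +2 burnt (F count now 1)
Step 6: +2 fires, +1 burnt (F count now 2)
Step 7: +0 fires, +2 burnt (F count now 0)
Fire out after step 7
Initially T: 21, now '.': 27
Total burnt (originally-T cells now '.'): 18

Answer: 18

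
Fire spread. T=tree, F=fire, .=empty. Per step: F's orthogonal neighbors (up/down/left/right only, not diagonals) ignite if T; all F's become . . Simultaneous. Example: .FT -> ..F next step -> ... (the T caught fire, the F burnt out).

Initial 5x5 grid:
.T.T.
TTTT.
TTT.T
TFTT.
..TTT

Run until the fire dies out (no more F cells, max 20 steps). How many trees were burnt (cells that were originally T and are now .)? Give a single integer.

Step 1: +3 fires, +1 burnt (F count now 3)
Step 2: +5 fires, +3 burnt (F count now 5)
Step 3: +4 fires, +5 burnt (F count now 4)
Step 4: +2 fires, +4 burnt (F count now 2)
Step 5: +1 fires, +2 burnt (F count now 1)
Step 6: +0 fires, +1 burnt (F count now 0)
Fire out after step 6
Initially T: 16, now '.': 24
Total burnt (originally-T cells now '.'): 15

Answer: 15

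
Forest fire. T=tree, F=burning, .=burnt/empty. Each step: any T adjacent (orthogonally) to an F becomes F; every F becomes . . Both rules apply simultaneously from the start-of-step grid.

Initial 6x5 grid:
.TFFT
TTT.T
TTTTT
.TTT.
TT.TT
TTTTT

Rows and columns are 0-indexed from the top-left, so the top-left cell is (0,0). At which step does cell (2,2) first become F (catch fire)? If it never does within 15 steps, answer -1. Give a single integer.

Step 1: cell (2,2)='T' (+3 fires, +2 burnt)
Step 2: cell (2,2)='F' (+3 fires, +3 burnt)
  -> target ignites at step 2
Step 3: cell (2,2)='.' (+5 fires, +3 burnt)
Step 4: cell (2,2)='.' (+3 fires, +5 burnt)
Step 5: cell (2,2)='.' (+2 fires, +3 burnt)
Step 6: cell (2,2)='.' (+4 fires, +2 burnt)
Step 7: cell (2,2)='.' (+3 fires, +4 burnt)
Step 8: cell (2,2)='.' (+0 fires, +3 burnt)
  fire out at step 8

2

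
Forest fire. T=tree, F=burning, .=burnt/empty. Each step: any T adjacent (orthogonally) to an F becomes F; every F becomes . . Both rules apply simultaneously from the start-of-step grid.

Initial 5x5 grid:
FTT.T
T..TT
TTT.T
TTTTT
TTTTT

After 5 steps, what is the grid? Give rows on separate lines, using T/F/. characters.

Step 1: 2 trees catch fire, 1 burn out
  .FT.T
  F..TT
  TTT.T
  TTTTT
  TTTTT
Step 2: 2 trees catch fire, 2 burn out
  ..F.T
  ...TT
  FTT.T
  TTTTT
  TTTTT
Step 3: 2 trees catch fire, 2 burn out
  ....T
  ...TT
  .FT.T
  FTTTT
  TTTTT
Step 4: 3 trees catch fire, 2 burn out
  ....T
  ...TT
  ..F.T
  .FTTT
  FTTTT
Step 5: 2 trees catch fire, 3 burn out
  ....T
  ...TT
  ....T
  ..FTT
  .FTTT

....T
...TT
....T
..FTT
.FTTT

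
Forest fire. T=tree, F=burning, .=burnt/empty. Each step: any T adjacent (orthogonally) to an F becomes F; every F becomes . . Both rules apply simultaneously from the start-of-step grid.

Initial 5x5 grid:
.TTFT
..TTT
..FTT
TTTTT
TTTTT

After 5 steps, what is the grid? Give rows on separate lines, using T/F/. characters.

Step 1: 6 trees catch fire, 2 burn out
  .TF.F
  ..FFT
  ...FT
  TTFTT
  TTTTT
Step 2: 6 trees catch fire, 6 burn out
  .F...
  ....F
  ....F
  TF.FT
  TTFTT
Step 3: 4 trees catch fire, 6 burn out
  .....
  .....
  .....
  F...F
  TF.FT
Step 4: 2 trees catch fire, 4 burn out
  .....
  .....
  .....
  .....
  F...F
Step 5: 0 trees catch fire, 2 burn out
  .....
  .....
  .....
  .....
  .....

.....
.....
.....
.....
.....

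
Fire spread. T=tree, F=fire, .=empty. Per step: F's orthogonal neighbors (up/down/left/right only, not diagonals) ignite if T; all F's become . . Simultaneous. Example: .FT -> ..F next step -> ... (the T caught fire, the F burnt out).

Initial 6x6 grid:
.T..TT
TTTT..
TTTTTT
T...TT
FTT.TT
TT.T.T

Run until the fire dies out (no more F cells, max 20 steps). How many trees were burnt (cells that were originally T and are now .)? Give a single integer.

Answer: 21

Derivation:
Step 1: +3 fires, +1 burnt (F count now 3)
Step 2: +3 fires, +3 burnt (F count now 3)
Step 3: +2 fires, +3 burnt (F count now 2)
Step 4: +2 fires, +2 burnt (F count now 2)
Step 5: +3 fires, +2 burnt (F count now 3)
Step 6: +2 fires, +3 burnt (F count now 2)
Step 7: +2 fires, +2 burnt (F count now 2)
Step 8: +2 fires, +2 burnt (F count now 2)
Step 9: +1 fires, +2 burnt (F count now 1)
Step 10: +1 fires, +1 burnt (F count now 1)
Step 11: +0 fires, +1 burnt (F count now 0)
Fire out after step 11
Initially T: 24, now '.': 33
Total burnt (originally-T cells now '.'): 21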